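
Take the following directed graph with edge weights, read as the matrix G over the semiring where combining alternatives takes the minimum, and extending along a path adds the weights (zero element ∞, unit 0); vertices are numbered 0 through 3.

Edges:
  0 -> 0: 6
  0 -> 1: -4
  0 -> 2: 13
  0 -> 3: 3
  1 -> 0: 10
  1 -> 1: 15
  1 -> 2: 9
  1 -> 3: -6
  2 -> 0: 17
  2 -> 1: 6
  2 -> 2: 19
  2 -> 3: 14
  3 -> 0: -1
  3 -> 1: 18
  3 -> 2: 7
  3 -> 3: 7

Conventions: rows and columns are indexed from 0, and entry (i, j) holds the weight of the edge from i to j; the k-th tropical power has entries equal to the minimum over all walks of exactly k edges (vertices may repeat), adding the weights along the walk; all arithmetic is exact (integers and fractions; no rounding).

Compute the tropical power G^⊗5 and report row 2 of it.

G^⊗2:
  [2, 2, 5, -10]
  [-7, 6, 1, 1]
  [13, 13, 15, 0]
  [5, -5, 12, 2]
G^⊗3:
  [-11, -2, -3, -4]
  [-1, -11, 6, -4]
  [-1, 9, 7, 7]
  [1, 1, 4, -11]
G^⊗4:
  [-5, -15, 2, -8]
  [-5, -5, -2, -17]
  [5, -5, 12, 2]
  [-12, -3, -4, -5]
G^⊗5:
  [-9, -9, -6, -21]
  [-18, -9, -10, -11]
  [1, 1, 4, -11]
  [-6, -16, 1, -9]
Answer: row 2 of G^⊗5 = [1, 1, 4, -11]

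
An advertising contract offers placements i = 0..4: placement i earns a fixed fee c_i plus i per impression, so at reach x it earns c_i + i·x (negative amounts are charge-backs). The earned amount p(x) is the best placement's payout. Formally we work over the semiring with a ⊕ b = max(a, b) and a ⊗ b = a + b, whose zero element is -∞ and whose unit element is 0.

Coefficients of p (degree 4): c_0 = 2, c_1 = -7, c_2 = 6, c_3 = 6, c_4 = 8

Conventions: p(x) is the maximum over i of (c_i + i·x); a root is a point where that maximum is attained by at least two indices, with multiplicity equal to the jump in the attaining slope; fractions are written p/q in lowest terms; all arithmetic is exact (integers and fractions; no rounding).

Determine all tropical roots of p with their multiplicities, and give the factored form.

hull edge (i=0, c=2) to (i=2, c=6): slope 2, span 2
hull edge (i=2, c=6) to (i=4, c=8): slope 1, span 2
Factored form: p(x) = 8 ⊗ (x ⊕ (-2)) ⊗ (x ⊕ (-2)) ⊗ (x ⊕ (-1)) ⊗ (x ⊕ (-1))
Answer: roots = -2 (mult 2), -1 (mult 2)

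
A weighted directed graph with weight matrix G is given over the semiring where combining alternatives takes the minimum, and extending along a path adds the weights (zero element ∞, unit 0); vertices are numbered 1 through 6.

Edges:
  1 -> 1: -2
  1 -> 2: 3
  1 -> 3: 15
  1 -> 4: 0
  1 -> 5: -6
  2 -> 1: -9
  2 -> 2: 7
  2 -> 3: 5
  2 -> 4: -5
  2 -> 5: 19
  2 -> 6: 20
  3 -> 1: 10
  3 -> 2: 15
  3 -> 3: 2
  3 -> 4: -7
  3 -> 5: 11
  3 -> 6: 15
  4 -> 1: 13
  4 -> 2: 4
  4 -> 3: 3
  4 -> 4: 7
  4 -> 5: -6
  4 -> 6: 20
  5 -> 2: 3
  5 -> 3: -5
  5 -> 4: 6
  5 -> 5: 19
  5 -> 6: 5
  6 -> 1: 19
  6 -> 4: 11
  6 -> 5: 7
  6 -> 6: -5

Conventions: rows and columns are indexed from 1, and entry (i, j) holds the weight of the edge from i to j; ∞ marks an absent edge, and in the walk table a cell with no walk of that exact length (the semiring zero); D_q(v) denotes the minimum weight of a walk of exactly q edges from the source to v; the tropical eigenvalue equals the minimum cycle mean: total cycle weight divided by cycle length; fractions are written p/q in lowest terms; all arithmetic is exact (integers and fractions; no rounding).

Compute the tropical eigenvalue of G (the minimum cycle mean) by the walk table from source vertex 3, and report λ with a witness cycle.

q=0: [∞, ∞, 0, ∞, ∞, ∞]
q=1: [10, 15, 2, -7, 11, 15]
q=2: [6, -3, -4, -5, -13, 10]
q=3: [-12, -10, -18, -11, -11, -8]
q=4: [-19, -9, -16, -25, -18, -13]
q=5: [-21, -21, -23, -23, -31, -18]
q=6: [-30, -28, -36, -30, -29, -26]
Optimal cycle mean attained by: cycle 3->4->5->3, total (-7) + (-6) + (-5), length 3.
Answer: λ = -6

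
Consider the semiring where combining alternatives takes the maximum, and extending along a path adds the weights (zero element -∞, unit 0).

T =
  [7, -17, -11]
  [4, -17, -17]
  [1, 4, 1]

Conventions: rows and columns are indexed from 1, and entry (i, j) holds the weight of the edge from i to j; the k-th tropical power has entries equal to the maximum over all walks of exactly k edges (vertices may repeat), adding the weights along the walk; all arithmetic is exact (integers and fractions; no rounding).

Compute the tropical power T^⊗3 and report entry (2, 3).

T^⊗2:
  [14, -7, -4]
  [11, -13, -7]
  [8, 5, 2]
T^⊗3:
  [21, 0, 3]
  [18, -3, 0]
  [15, 6, 3]
Key observation: the optimum is the walk 2->1->1->3, with weight 4 + 7 + (-11) = 0.
Optimal value attained by: walk 2->1->1->3.
Answer: (T^⊗3)[2][3] = 0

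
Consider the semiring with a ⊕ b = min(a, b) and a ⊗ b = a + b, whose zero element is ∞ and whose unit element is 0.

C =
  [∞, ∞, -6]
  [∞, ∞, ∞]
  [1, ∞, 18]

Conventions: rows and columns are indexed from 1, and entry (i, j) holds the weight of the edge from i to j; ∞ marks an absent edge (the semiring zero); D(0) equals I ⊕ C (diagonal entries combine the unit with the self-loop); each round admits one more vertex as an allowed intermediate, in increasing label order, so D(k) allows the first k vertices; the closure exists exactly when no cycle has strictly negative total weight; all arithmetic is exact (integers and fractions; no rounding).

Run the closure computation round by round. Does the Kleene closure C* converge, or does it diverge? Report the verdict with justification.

D(0):
  [0, ∞, -6]
  [∞, 0, ∞]
  [1, ∞, 0]
Detection: at round 1, diagonal entry (3, 3) turns strictly negative.
Key observation: the cycle 3->1->3 has total weight 1 + (-6), which is strictly negative.
Answer: DIVERGES — negative cycle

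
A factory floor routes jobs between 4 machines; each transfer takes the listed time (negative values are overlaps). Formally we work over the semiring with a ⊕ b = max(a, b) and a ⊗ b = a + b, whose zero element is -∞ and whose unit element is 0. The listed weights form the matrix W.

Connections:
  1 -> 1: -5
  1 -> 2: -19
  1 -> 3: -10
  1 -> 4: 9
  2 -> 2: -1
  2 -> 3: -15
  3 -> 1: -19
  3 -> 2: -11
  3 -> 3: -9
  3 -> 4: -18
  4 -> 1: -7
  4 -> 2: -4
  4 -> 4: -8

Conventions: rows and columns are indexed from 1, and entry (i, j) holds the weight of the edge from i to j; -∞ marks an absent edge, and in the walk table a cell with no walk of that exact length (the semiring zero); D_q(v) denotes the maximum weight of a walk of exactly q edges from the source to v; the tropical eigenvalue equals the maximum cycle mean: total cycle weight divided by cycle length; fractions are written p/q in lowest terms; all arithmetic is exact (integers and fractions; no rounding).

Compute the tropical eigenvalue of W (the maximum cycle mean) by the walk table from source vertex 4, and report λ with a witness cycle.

q=0: [-∞, -∞, -∞, 0]
q=1: [-7, -4, -∞, -8]
q=2: [-12, -5, -17, 2]
q=3: [-5, -2, -20, -3]
q=4: [-10, -3, -15, 4]
Optimal cycle mean attained by: cycle 1->4->1, total 9 + (-7), length 2.
Answer: λ = 1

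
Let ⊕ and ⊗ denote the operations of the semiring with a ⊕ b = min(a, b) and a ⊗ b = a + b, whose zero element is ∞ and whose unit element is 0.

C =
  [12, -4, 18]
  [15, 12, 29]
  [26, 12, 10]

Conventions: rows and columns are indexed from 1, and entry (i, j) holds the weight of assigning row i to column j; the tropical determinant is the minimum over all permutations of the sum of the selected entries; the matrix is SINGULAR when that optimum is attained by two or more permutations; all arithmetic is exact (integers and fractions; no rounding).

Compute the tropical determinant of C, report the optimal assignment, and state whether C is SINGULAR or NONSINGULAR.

σ = (1, 2, 3): 12 + 12 + 10 = 34
σ = (1, 3, 2): 12 + 29 + 12 = 53
σ = (2, 1, 3): (-4) + 15 + 10 = 21
σ = (2, 3, 1): (-4) + 29 + 26 = 51
σ = (3, 1, 2): 18 + 15 + 12 = 45
σ = (3, 2, 1): 18 + 12 + 26 = 56
Optimal value attained by: σ = (2, 1, 3).
Answer: det⊕(C) = 21; verdict: NONSINGULAR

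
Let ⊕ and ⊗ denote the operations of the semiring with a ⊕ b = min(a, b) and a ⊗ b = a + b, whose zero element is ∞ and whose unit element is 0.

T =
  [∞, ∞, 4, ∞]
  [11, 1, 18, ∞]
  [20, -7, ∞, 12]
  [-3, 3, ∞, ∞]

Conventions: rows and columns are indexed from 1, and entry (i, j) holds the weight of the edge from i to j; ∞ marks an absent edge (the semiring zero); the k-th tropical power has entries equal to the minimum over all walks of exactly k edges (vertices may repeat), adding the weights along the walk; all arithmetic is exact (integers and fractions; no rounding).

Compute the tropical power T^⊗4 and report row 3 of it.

T^⊗2:
  [24, -3, ∞, 16]
  [12, 2, 15, 30]
  [4, -6, 11, ∞]
  [14, 4, 1, ∞]
T^⊗3:
  [8, -2, 15, ∞]
  [13, 3, 16, 27]
  [5, -5, 8, 23]
  [15, -6, 18, 13]
T^⊗4:
  [9, -1, 12, 27]
  [14, 4, 17, 28]
  [6, -4, 9, 20]
  [5, -5, 12, 30]
Answer: row 3 of T^⊗4 = [6, -4, 9, 20]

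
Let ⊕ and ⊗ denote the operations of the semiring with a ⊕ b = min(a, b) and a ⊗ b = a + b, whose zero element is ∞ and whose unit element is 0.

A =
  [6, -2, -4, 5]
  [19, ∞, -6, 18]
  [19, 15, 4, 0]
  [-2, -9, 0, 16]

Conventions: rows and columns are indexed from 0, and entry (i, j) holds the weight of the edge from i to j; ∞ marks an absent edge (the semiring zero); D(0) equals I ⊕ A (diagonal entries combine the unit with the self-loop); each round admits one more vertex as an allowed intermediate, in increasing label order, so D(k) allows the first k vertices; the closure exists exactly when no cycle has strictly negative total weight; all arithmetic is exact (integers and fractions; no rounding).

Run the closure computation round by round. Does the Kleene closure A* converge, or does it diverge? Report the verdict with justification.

D(0):
  [0, -2, -4, 5]
  [19, 0, -6, 18]
  [19, 15, 0, 0]
  [-2, -9, 0, 0]
D(1):
  [0, -2, -4, 5]
  [19, 0, -6, 18]
  [19, 15, 0, 0]
  [-2, -9, -6, 0]
D(2):
  [0, -2, -8, 5]
  [19, 0, -6, 18]
  [19, 15, 0, 0]
  [-2, -9, -15, 0]
Detection: at round 3, diagonal entry (3, 3) turns strictly negative.
Key observation: the cycle 3->0->1->2->3 has total weight (-2) + (-2) + (-6) + 0, which is strictly negative.
Answer: DIVERGES — negative cycle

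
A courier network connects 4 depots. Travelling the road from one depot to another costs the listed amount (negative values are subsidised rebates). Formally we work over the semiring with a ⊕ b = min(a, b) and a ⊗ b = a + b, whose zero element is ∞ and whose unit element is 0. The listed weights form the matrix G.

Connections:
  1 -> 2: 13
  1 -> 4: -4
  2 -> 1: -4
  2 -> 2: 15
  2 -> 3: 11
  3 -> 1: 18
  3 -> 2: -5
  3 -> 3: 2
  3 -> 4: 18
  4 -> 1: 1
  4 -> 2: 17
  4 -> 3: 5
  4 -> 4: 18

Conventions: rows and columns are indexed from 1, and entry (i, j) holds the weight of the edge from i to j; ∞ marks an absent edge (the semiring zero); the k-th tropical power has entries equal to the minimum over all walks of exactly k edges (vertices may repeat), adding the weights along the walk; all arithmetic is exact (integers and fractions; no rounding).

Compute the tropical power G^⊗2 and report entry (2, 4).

G^⊗2:
  [-3, 13, 1, 14]
  [11, 6, 13, -8]
  [-9, -3, 4, 14]
  [13, 0, 7, -3]
Key observation: the optimum is the walk 2->1->4, with weight (-4) + (-4) = -8.
Optimal value attained by: walk 2->1->4.
Answer: (G^⊗2)[2][4] = -8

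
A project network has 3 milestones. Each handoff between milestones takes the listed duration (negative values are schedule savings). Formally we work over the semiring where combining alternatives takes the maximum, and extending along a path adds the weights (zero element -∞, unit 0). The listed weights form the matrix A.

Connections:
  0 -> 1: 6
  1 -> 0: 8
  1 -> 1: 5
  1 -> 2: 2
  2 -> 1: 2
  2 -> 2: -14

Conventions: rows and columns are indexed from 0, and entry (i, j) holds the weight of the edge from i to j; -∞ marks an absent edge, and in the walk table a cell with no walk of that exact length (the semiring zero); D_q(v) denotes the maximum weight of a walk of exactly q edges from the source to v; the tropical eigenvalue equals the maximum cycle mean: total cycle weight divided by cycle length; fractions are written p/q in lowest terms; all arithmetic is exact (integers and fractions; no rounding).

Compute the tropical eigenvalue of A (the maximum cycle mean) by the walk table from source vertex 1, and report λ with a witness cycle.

q=0: [-∞, 0, -∞]
q=1: [8, 5, 2]
q=2: [13, 14, 7]
q=3: [22, 19, 16]
Optimal cycle mean attained by: cycle 0->1->0, total 6 + 8, length 2.
Answer: λ = 7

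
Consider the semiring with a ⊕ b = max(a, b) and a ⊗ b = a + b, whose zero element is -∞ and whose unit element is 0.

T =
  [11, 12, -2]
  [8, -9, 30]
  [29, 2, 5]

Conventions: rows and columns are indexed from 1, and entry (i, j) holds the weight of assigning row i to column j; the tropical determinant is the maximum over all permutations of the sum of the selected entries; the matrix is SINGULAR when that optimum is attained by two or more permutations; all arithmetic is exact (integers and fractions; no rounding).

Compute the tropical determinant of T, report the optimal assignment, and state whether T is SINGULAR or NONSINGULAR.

σ = (1, 2, 3): 11 + (-9) + 5 = 7
σ = (1, 3, 2): 11 + 30 + 2 = 43
σ = (2, 1, 3): 12 + 8 + 5 = 25
σ = (2, 3, 1): 12 + 30 + 29 = 71
σ = (3, 1, 2): (-2) + 8 + 2 = 8
σ = (3, 2, 1): (-2) + (-9) + 29 = 18
Optimal value attained by: σ = (2, 3, 1).
Answer: det⊕(T) = 71; verdict: NONSINGULAR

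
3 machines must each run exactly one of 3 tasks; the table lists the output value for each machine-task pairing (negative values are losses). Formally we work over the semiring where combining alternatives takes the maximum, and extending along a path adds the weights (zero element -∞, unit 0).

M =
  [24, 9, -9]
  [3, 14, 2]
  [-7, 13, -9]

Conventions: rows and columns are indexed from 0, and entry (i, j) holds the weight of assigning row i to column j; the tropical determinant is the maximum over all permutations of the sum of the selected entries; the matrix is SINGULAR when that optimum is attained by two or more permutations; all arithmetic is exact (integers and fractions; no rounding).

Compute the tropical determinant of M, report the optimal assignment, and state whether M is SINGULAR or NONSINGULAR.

σ = (0, 1, 2): 24 + 14 + (-9) = 29
σ = (0, 2, 1): 24 + 2 + 13 = 39
σ = (1, 0, 2): 9 + 3 + (-9) = 3
σ = (1, 2, 0): 9 + 2 + (-7) = 4
σ = (2, 0, 1): (-9) + 3 + 13 = 7
σ = (2, 1, 0): (-9) + 14 + (-7) = -2
Optimal value attained by: σ = (0, 2, 1).
Answer: det⊕(M) = 39; verdict: NONSINGULAR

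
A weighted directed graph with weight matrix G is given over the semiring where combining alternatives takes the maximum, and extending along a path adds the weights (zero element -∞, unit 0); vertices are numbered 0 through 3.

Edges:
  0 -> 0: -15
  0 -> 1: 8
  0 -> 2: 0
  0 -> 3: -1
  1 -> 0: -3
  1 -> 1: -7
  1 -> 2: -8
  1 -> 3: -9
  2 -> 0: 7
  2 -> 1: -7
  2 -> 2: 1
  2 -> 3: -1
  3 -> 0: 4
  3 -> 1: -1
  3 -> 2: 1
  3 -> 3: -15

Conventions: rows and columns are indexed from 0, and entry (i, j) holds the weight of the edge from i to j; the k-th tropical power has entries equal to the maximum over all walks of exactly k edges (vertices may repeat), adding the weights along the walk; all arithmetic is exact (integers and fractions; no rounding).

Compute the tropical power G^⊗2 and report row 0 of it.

G^⊗2:
  [7, 1, 1, -1]
  [-1, 5, -3, -4]
  [8, 15, 7, 6]
  [8, 12, 4, 3]
Answer: row 0 of G^⊗2 = [7, 1, 1, -1]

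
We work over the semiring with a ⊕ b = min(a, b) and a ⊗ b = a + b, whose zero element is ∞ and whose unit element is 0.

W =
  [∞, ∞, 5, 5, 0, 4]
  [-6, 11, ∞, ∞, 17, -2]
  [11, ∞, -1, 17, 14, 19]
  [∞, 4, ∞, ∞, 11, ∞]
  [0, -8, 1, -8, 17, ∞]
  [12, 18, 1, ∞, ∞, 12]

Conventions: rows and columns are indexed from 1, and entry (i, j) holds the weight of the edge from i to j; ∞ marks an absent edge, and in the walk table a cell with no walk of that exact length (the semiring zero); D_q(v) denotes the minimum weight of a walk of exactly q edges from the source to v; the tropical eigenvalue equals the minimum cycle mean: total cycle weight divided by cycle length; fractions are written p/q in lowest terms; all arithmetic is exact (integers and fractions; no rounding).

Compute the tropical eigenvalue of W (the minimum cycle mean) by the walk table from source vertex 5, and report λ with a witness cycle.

q=0: [∞, ∞, ∞, ∞, 0, ∞]
q=1: [0, -8, 1, -8, 17, ∞]
q=2: [-14, -4, 0, 5, 0, -10]
q=3: [-10, -8, -9, -9, -14, -10]
q=4: [-14, -22, -13, -22, -10, -10]
q=5: [-28, -18, -14, -18, -14, -24]
q=6: [-24, -22, -23, -23, -28, -24]
Optimal cycle mean attained by: cycle 1->5->2->1, total 0 + (-8) + (-6), length 3.
Answer: λ = -14/3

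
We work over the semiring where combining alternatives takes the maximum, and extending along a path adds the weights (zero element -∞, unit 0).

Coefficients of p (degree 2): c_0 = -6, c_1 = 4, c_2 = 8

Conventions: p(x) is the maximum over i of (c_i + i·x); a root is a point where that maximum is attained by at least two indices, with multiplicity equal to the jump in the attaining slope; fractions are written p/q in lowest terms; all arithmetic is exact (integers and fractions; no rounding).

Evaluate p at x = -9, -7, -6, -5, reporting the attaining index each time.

p(-9) = max(-6+0·(-9)=-6, 4+1·(-9)=-5, 8+2·(-9)=-10) = -5 (attained by i=1)
p(-7) = max(-6+0·(-7)=-6, 4+1·(-7)=-3, 8+2·(-7)=-6) = -3 (attained by i=1)
p(-6) = max(-6+0·(-6)=-6, 4+1·(-6)=-2, 8+2·(-6)=-4) = -2 (attained by i=1)
p(-5) = max(-6+0·(-5)=-6, 4+1·(-5)=-1, 8+2·(-5)=-2) = -1 (attained by i=1)
Answer: p(-9) = -5; p(-7) = -3; p(-6) = -2; p(-5) = -1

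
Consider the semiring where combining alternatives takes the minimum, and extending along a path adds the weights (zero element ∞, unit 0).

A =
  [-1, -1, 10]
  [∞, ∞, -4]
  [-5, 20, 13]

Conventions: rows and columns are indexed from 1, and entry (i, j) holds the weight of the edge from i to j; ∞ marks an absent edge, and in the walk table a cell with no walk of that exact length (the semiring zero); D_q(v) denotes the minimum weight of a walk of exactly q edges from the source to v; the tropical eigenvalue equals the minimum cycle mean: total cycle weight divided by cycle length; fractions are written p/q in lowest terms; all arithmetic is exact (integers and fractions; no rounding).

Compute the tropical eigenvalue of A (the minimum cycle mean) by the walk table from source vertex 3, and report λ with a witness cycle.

q=0: [∞, ∞, 0]
q=1: [-5, 20, 13]
q=2: [-6, -6, 5]
q=3: [-7, -7, -10]
Optimal cycle mean attained by: cycle 1->2->3->1, total (-1) + (-4) + (-5), length 3.
Answer: λ = -10/3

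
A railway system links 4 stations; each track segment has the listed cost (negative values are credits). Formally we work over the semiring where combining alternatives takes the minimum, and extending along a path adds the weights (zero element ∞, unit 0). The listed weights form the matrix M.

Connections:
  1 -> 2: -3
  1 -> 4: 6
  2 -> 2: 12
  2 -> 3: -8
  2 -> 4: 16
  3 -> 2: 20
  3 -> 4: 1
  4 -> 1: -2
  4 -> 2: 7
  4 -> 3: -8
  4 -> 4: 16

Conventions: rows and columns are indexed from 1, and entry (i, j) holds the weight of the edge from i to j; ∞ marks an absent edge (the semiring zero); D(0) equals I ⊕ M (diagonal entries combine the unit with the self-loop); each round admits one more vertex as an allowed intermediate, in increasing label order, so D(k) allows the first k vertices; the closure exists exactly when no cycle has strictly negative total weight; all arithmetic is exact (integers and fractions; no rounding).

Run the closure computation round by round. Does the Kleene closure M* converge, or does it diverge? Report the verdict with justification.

D(0):
  [0, -3, ∞, 6]
  [∞, 0, -8, 16]
  [∞, 20, 0, 1]
  [-2, 7, -8, 0]
D(1):
  [0, -3, ∞, 6]
  [∞, 0, -8, 16]
  [∞, 20, 0, 1]
  [-2, -5, -8, 0]
D(2):
  [0, -3, -11, 6]
  [∞, 0, -8, 16]
  [∞, 20, 0, 1]
  [-2, -5, -13, 0]
Detection: at round 3, diagonal entry (4, 4) turns strictly negative.
Key observation: the cycle 4->1->2->3->4 has total weight (-2) + (-3) + (-8) + 1, which is strictly negative.
Answer: DIVERGES — negative cycle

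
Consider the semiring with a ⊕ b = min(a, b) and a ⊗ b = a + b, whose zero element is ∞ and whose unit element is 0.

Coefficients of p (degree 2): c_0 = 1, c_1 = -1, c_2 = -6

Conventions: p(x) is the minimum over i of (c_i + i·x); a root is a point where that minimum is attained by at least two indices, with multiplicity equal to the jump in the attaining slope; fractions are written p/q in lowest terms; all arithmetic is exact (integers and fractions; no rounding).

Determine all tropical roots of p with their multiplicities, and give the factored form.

hull edge (i=0, c=1) to (i=2, c=-6): slope -7/2, span 2
Factored form: p(x) = -6 ⊗ (x ⊕ 7/2) ⊗ (x ⊕ 7/2)
Answer: roots = 7/2 (mult 2)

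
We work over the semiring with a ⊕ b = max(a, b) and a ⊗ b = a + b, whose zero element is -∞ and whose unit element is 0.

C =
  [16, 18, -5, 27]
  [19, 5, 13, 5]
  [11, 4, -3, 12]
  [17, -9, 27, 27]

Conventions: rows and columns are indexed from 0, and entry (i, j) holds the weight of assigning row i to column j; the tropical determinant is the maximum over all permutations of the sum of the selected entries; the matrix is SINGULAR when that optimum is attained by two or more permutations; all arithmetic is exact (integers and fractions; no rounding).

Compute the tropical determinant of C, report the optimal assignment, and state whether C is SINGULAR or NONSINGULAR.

σ = (0, 1, 2, 3): 16 + 5 + (-3) + 27 = 45
σ = (0, 1, 3, 2): 16 + 5 + 12 + 27 = 60
σ = (0, 2, 1, 3): 16 + 13 + 4 + 27 = 60
σ = (0, 2, 3, 1): 16 + 13 + 12 + (-9) = 32
σ = (0, 3, 1, 2): 16 + 5 + 4 + 27 = 52
σ = (0, 3, 2, 1): 16 + 5 + (-3) + (-9) = 9
σ = (1, 0, 2, 3): 18 + 19 + (-3) + 27 = 61
σ = (1, 0, 3, 2): 18 + 19 + 12 + 27 = 76
σ = (1, 2, 0, 3): 18 + 13 + 11 + 27 = 69
σ = (1, 2, 3, 0): 18 + 13 + 12 + 17 = 60
σ = (1, 3, 0, 2): 18 + 5 + 11 + 27 = 61
σ = (1, 3, 2, 0): 18 + 5 + (-3) + 17 = 37
σ = (2, 0, 1, 3): (-5) + 19 + 4 + 27 = 45
σ = (2, 0, 3, 1): (-5) + 19 + 12 + (-9) = 17
σ = (2, 1, 0, 3): (-5) + 5 + 11 + 27 = 38
σ = (2, 1, 3, 0): (-5) + 5 + 12 + 17 = 29
σ = (2, 3, 0, 1): (-5) + 5 + 11 + (-9) = 2
σ = (2, 3, 1, 0): (-5) + 5 + 4 + 17 = 21
σ = (3, 0, 1, 2): 27 + 19 + 4 + 27 = 77
σ = (3, 0, 2, 1): 27 + 19 + (-3) + (-9) = 34
σ = (3, 1, 0, 2): 27 + 5 + 11 + 27 = 70
σ = (3, 1, 2, 0): 27 + 5 + (-3) + 17 = 46
σ = (3, 2, 0, 1): 27 + 13 + 11 + (-9) = 42
σ = (3, 2, 1, 0): 27 + 13 + 4 + 17 = 61
Optimal value attained by: σ = (3, 0, 1, 2).
Answer: det⊕(C) = 77; verdict: NONSINGULAR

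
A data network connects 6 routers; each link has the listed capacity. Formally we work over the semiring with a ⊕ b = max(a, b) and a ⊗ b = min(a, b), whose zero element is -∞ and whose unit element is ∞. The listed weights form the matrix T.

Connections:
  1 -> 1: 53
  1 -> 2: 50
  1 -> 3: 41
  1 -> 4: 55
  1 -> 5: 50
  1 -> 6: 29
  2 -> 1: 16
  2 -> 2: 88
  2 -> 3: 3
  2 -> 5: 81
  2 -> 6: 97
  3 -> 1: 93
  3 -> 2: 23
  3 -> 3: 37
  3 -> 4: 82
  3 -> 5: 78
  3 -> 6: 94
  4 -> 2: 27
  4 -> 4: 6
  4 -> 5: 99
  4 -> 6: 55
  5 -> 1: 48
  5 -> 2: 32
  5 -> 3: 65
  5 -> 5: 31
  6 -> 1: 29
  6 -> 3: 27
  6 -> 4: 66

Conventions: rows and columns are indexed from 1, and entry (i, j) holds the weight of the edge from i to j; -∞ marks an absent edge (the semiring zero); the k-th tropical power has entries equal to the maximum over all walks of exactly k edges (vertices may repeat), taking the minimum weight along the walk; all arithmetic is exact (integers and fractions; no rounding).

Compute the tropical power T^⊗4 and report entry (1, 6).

T^⊗2:
  [53, 50, 50, 53, 55, 55]
  [48, 88, 65, 66, 81, 88]
  [53, 50, 65, 66, 82, 55]
  [48, 32, 65, 55, 31, 27]
  [65, 48, 41, 65, 65, 65]
  [29, 29, 29, 29, 66, 55]
T^⊗3:
  [53, 50, 55, 55, 53, 53]
  [65, 88, 65, 66, 81, 88]
  [65, 50, 65, 65, 66, 65]
  [65, 48, 41, 65, 65, 65]
  [53, 50, 65, 65, 65, 55]
  [48, 32, 65, 55, 31, 29]
T^⊗4:
  [55, 50, 53, 55, 55, 55]
  [65, 88, 65, 66, 81, 88]
  [65, 50, 65, 65, 65, 65]
  [53, 50, 65, 65, 65, 55]
  [65, 50, 65, 65, 65, 65]
  [65, 48, 41, 65, 65, 65]
Key observation: the optimum is the walk 1->4->5->3->6, with weight 55 min 99 min 65 min 94 = 55.
Optimal value attained by: walk 1->4->5->3->6.
Answer: (T^⊗4)[1][6] = 55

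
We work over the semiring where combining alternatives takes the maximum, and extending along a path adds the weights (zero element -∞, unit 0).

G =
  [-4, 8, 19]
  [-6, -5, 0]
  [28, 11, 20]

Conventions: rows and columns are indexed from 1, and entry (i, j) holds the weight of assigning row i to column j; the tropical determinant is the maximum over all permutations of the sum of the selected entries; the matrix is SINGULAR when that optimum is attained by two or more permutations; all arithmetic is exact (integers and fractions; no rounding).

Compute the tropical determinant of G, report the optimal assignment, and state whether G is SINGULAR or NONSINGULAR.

σ = (1, 2, 3): (-4) + (-5) + 20 = 11
σ = (1, 3, 2): (-4) + 0 + 11 = 7
σ = (2, 1, 3): 8 + (-6) + 20 = 22
σ = (2, 3, 1): 8 + 0 + 28 = 36
σ = (3, 1, 2): 19 + (-6) + 11 = 24
σ = (3, 2, 1): 19 + (-5) + 28 = 42
Optimal value attained by: σ = (3, 2, 1).
Answer: det⊕(G) = 42; verdict: NONSINGULAR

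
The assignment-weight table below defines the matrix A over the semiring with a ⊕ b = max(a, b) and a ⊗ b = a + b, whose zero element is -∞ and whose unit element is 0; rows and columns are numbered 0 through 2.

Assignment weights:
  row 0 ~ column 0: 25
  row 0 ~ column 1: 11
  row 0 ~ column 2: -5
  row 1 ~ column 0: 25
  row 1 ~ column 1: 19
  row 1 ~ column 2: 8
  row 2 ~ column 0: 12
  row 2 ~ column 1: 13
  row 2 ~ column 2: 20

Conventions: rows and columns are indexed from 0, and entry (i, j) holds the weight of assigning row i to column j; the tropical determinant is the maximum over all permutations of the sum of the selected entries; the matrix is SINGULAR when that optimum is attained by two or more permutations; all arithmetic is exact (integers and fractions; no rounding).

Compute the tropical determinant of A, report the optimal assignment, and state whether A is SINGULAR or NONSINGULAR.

σ = (0, 1, 2): 25 + 19 + 20 = 64
σ = (0, 2, 1): 25 + 8 + 13 = 46
σ = (1, 0, 2): 11 + 25 + 20 = 56
σ = (1, 2, 0): 11 + 8 + 12 = 31
σ = (2, 0, 1): (-5) + 25 + 13 = 33
σ = (2, 1, 0): (-5) + 19 + 12 = 26
Optimal value attained by: σ = (0, 1, 2).
Answer: det⊕(A) = 64; verdict: NONSINGULAR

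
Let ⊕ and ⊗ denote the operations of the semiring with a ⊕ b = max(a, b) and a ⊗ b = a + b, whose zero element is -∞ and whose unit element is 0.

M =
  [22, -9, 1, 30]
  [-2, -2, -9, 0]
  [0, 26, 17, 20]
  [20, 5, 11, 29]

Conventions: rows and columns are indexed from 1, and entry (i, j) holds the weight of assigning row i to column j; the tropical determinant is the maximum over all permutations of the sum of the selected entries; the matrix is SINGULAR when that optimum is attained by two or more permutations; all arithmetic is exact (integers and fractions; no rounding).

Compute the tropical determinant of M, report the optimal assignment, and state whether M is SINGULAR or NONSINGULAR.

σ = (1, 2, 3, 4): 22 + (-2) + 17 + 29 = 66
σ = (1, 2, 4, 3): 22 + (-2) + 20 + 11 = 51
σ = (1, 3, 2, 4): 22 + (-9) + 26 + 29 = 68
σ = (1, 3, 4, 2): 22 + (-9) + 20 + 5 = 38
σ = (1, 4, 2, 3): 22 + 0 + 26 + 11 = 59
σ = (1, 4, 3, 2): 22 + 0 + 17 + 5 = 44
σ = (2, 1, 3, 4): (-9) + (-2) + 17 + 29 = 35
σ = (2, 1, 4, 3): (-9) + (-2) + 20 + 11 = 20
σ = (2, 3, 1, 4): (-9) + (-9) + 0 + 29 = 11
σ = (2, 3, 4, 1): (-9) + (-9) + 20 + 20 = 22
σ = (2, 4, 1, 3): (-9) + 0 + 0 + 11 = 2
σ = (2, 4, 3, 1): (-9) + 0 + 17 + 20 = 28
σ = (3, 1, 2, 4): 1 + (-2) + 26 + 29 = 54
σ = (3, 1, 4, 2): 1 + (-2) + 20 + 5 = 24
σ = (3, 2, 1, 4): 1 + (-2) + 0 + 29 = 28
σ = (3, 2, 4, 1): 1 + (-2) + 20 + 20 = 39
σ = (3, 4, 1, 2): 1 + 0 + 0 + 5 = 6
σ = (3, 4, 2, 1): 1 + 0 + 26 + 20 = 47
σ = (4, 1, 2, 3): 30 + (-2) + 26 + 11 = 65
σ = (4, 1, 3, 2): 30 + (-2) + 17 + 5 = 50
σ = (4, 2, 1, 3): 30 + (-2) + 0 + 11 = 39
σ = (4, 2, 3, 1): 30 + (-2) + 17 + 20 = 65
σ = (4, 3, 1, 2): 30 + (-9) + 0 + 5 = 26
σ = (4, 3, 2, 1): 30 + (-9) + 26 + 20 = 67
Optimal value attained by: σ = (1, 3, 2, 4).
Answer: det⊕(M) = 68; verdict: NONSINGULAR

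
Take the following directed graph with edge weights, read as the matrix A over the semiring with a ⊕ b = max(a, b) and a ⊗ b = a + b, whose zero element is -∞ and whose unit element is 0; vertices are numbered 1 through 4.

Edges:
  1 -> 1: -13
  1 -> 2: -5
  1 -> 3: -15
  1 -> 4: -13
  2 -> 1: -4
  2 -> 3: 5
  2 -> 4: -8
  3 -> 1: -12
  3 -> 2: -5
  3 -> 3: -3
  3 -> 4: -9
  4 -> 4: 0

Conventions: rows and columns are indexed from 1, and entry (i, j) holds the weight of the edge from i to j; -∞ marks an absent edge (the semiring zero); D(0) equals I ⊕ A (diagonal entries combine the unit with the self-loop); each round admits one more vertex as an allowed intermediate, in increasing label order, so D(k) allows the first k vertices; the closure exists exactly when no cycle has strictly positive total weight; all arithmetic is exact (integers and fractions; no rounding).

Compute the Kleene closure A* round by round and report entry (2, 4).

D(0):
  [0, -5, -15, -13]
  [-4, 0, 5, -8]
  [-12, -5, 0, -9]
  [-∞, -∞, -∞, 0]
D(1):
  [0, -5, -15, -13]
  [-4, 0, 5, -8]
  [-12, -5, 0, -9]
  [-∞, -∞, -∞, 0]
D(2):
  [0, -5, 0, -13]
  [-4, 0, 5, -8]
  [-9, -5, 0, -9]
  [-∞, -∞, -∞, 0]
D(3):
  [0, -5, 0, -9]
  [-4, 0, 5, -4]
  [-9, -5, 0, -9]
  [-∞, -∞, -∞, 0]
D(4):
  [0, -5, 0, -9]
  [-4, 0, 5, -4]
  [-9, -5, 0, -9]
  [-∞, -∞, -∞, 0]
Answer: A*[2][4] = -4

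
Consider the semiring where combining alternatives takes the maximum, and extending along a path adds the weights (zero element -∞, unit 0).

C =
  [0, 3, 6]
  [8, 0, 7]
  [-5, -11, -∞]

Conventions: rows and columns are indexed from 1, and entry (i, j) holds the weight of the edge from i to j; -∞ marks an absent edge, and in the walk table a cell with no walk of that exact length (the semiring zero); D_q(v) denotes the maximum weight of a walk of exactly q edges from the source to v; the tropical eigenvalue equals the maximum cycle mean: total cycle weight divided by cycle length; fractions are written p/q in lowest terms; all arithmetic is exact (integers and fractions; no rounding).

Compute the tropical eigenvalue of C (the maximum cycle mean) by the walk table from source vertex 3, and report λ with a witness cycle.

q=0: [-∞, -∞, 0]
q=1: [-5, -11, -∞]
q=2: [-3, -2, 1]
q=3: [6, 0, 5]
Optimal cycle mean attained by: cycle 1->2->1, total 3 + 8, length 2.
Answer: λ = 11/2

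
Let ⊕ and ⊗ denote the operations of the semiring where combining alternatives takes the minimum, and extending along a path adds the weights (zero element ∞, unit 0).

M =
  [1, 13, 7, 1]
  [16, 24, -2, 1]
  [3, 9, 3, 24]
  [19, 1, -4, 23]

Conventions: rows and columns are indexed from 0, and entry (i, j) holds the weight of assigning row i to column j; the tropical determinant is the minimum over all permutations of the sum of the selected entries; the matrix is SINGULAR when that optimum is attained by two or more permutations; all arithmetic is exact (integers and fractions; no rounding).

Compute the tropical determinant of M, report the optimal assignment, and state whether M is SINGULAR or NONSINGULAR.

σ = (0, 1, 2, 3): 1 + 24 + 3 + 23 = 51
σ = (0, 1, 3, 2): 1 + 24 + 24 + (-4) = 45
σ = (0, 2, 1, 3): 1 + (-2) + 9 + 23 = 31
σ = (0, 2, 3, 1): 1 + (-2) + 24 + 1 = 24
σ = (0, 3, 1, 2): 1 + 1 + 9 + (-4) = 7
σ = (0, 3, 2, 1): 1 + 1 + 3 + 1 = 6
σ = (1, 0, 2, 3): 13 + 16 + 3 + 23 = 55
σ = (1, 0, 3, 2): 13 + 16 + 24 + (-4) = 49
σ = (1, 2, 0, 3): 13 + (-2) + 3 + 23 = 37
σ = (1, 2, 3, 0): 13 + (-2) + 24 + 19 = 54
σ = (1, 3, 0, 2): 13 + 1 + 3 + (-4) = 13
σ = (1, 3, 2, 0): 13 + 1 + 3 + 19 = 36
σ = (2, 0, 1, 3): 7 + 16 + 9 + 23 = 55
σ = (2, 0, 3, 1): 7 + 16 + 24 + 1 = 48
σ = (2, 1, 0, 3): 7 + 24 + 3 + 23 = 57
σ = (2, 1, 3, 0): 7 + 24 + 24 + 19 = 74
σ = (2, 3, 0, 1): 7 + 1 + 3 + 1 = 12
σ = (2, 3, 1, 0): 7 + 1 + 9 + 19 = 36
σ = (3, 0, 1, 2): 1 + 16 + 9 + (-4) = 22
σ = (3, 0, 2, 1): 1 + 16 + 3 + 1 = 21
σ = (3, 1, 0, 2): 1 + 24 + 3 + (-4) = 24
σ = (3, 1, 2, 0): 1 + 24 + 3 + 19 = 47
σ = (3, 2, 0, 1): 1 + (-2) + 3 + 1 = 3
σ = (3, 2, 1, 0): 1 + (-2) + 9 + 19 = 27
Optimal value attained by: σ = (3, 2, 0, 1).
Answer: det⊕(M) = 3; verdict: NONSINGULAR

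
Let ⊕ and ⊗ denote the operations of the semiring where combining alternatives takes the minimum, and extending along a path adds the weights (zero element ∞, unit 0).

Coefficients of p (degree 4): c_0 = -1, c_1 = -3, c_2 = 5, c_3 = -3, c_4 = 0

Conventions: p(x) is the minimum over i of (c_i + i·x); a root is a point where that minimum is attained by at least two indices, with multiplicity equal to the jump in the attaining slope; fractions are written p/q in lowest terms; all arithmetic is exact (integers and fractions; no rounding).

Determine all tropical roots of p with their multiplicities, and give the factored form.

hull edge (i=0, c=-1) to (i=1, c=-3): slope -2, span 1
hull edge (i=1, c=-3) to (i=3, c=-3): slope 0, span 2
hull edge (i=3, c=-3) to (i=4, c=0): slope 3, span 1
Factored form: p(x) = 0 ⊗ (x ⊕ (-3)) ⊗ (x ⊕ 0) ⊗ (x ⊕ 0) ⊗ (x ⊕ 2)
Answer: roots = -3 (mult 1), 0 (mult 2), 2 (mult 1)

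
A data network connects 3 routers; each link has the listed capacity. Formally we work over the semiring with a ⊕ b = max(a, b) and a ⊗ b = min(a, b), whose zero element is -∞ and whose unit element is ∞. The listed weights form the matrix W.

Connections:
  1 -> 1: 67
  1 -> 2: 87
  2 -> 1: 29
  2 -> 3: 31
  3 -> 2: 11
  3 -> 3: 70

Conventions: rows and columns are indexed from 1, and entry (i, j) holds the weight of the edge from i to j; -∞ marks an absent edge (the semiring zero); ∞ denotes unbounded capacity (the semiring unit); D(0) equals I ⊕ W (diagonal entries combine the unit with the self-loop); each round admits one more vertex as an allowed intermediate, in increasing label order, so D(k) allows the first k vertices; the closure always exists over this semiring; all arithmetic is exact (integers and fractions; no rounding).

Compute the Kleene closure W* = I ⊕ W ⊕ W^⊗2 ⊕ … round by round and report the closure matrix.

D(0):
  [∞, 87, -∞]
  [29, ∞, 31]
  [-∞, 11, ∞]
D(1):
  [∞, 87, -∞]
  [29, ∞, 31]
  [-∞, 11, ∞]
D(2):
  [∞, 87, 31]
  [29, ∞, 31]
  [11, 11, ∞]
D(3):
  [∞, 87, 31]
  [29, ∞, 31]
  [11, 11, ∞]
Answer: W* = [[∞, 87, 31], [29, ∞, 31], [11, 11, ∞]]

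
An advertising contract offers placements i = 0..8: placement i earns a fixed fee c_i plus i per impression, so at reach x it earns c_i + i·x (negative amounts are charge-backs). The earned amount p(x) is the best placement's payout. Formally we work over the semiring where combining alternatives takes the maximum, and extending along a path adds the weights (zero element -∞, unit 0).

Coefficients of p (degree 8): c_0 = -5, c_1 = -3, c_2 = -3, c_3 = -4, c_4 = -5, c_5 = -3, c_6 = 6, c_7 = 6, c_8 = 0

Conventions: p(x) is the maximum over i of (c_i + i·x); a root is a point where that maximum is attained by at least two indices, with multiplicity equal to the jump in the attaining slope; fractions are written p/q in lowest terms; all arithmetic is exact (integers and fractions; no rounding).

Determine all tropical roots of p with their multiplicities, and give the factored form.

hull edge (i=0, c=-5) to (i=1, c=-3): slope 2, span 1
hull edge (i=1, c=-3) to (i=6, c=6): slope 9/5, span 5
hull edge (i=6, c=6) to (i=7, c=6): slope 0, span 1
hull edge (i=7, c=6) to (i=8, c=0): slope -6, span 1
Factored form: p(x) = 0 ⊗ (x ⊕ (-2)) ⊗ (x ⊕ (-9/5)) ⊗ (x ⊕ (-9/5)) ⊗ (x ⊕ (-9/5)) ⊗ (x ⊕ (-9/5)) ⊗ (x ⊕ (-9/5)) ⊗ (x ⊕ 0) ⊗ (x ⊕ 6)
Answer: roots = -2 (mult 1), -9/5 (mult 5), 0 (mult 1), 6 (mult 1)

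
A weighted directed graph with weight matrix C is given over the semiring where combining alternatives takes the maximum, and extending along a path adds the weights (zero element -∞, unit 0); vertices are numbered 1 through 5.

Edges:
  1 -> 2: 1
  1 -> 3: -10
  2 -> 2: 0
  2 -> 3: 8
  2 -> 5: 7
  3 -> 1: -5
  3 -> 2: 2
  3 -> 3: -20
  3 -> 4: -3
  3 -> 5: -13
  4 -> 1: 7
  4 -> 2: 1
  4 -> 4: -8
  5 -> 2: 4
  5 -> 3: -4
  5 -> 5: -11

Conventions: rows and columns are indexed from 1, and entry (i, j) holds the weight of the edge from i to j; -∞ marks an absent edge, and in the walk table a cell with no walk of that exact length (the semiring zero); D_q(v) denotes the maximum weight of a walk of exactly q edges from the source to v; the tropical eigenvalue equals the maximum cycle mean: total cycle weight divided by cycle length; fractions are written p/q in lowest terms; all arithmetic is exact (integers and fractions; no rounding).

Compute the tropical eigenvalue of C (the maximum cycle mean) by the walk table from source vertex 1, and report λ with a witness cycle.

q=0: [0, -∞, -∞, -∞, -∞]
q=1: [-∞, 1, -10, -∞, -∞]
q=2: [-15, 1, 9, -13, 8]
q=3: [4, 12, 9, 6, 8]
q=4: [13, 12, 20, 6, 19]
q=5: [15, 23, 20, 17, 19]
Optimal cycle mean attained by: cycle 2->5->2, total 7 + 4, length 2.
Answer: λ = 11/2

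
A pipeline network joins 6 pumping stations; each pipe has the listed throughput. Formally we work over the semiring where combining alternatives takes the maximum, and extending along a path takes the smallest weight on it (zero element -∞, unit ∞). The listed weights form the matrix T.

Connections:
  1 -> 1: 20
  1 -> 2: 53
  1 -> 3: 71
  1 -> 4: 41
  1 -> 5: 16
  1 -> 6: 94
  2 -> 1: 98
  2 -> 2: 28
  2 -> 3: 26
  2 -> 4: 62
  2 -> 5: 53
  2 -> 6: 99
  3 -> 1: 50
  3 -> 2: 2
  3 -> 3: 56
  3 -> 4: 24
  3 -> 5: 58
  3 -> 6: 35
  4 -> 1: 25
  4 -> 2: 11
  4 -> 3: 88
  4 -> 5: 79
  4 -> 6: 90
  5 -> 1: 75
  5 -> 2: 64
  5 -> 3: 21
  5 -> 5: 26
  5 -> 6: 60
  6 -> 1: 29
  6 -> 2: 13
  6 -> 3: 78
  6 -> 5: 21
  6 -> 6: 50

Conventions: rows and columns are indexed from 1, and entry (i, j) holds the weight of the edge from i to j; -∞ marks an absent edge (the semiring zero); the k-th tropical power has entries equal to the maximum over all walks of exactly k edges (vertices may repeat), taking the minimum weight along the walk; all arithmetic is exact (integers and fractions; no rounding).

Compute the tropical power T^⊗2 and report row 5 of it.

T^⊗2:
  [53, 28, 78, 53, 58, 53]
  [53, 53, 78, 41, 62, 94]
  [58, 58, 56, 41, 56, 58]
  [75, 64, 78, 25, 58, 60]
  [64, 53, 71, 62, 53, 75]
  [50, 29, 56, 29, 58, 50]
Answer: row 5 of T^⊗2 = [64, 53, 71, 62, 53, 75]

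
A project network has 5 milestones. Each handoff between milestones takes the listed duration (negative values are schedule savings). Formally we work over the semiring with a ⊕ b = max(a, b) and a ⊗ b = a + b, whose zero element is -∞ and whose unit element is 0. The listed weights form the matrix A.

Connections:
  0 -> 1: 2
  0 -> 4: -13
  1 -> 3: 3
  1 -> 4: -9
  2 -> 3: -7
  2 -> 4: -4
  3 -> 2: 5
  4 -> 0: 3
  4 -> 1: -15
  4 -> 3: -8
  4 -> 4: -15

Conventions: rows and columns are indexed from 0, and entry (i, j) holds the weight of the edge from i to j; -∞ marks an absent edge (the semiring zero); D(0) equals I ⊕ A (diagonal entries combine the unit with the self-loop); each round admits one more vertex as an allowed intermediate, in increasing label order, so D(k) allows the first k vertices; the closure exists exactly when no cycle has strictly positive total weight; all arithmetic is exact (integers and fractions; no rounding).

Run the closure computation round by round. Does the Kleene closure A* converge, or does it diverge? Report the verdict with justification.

D(0):
  [0, 2, -∞, -∞, -13]
  [-∞, 0, -∞, 3, -9]
  [-∞, -∞, 0, -7, -4]
  [-∞, -∞, 5, 0, -∞]
  [3, -15, -∞, -8, 0]
D(1):
  [0, 2, -∞, -∞, -13]
  [-∞, 0, -∞, 3, -9]
  [-∞, -∞, 0, -7, -4]
  [-∞, -∞, 5, 0, -∞]
  [3, 5, -∞, -8, 0]
D(2):
  [0, 2, -∞, 5, -7]
  [-∞, 0, -∞, 3, -9]
  [-∞, -∞, 0, -7, -4]
  [-∞, -∞, 5, 0, -∞]
  [3, 5, -∞, 8, 0]
D(3):
  [0, 2, -∞, 5, -7]
  [-∞, 0, -∞, 3, -9]
  [-∞, -∞, 0, -7, -4]
  [-∞, -∞, 5, 0, 1]
  [3, 5, -∞, 8, 0]
Detection: at round 4, diagonal entry (4, 4) turns strictly positive.
Key observation: the cycle 4->0->1->3->2->4 has total weight 3 + 2 + 3 + 5 + (-4), which is strictly positive.
Answer: DIVERGES — positive cycle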